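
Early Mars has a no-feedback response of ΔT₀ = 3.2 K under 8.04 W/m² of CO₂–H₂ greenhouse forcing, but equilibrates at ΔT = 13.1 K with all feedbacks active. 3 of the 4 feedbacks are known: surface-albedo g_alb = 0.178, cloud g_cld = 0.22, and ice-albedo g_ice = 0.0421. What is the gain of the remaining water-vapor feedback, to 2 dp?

Amplification A = ΔT/ΔT₀ = 13.1/3.2 = 4.094.
Total gain g = 1 − 1/A = 1 − 1/4.094 = 0.7557.
Known gains sum to 0.178 + 0.22 + 0.0421 = 0.4401.
g_wv = 0.7557 − 0.4401 = 0.32.

0.32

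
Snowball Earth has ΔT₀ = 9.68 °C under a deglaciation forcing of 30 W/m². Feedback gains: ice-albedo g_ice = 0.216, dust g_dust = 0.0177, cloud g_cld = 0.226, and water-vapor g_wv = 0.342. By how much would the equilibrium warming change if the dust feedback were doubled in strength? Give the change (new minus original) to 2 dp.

4.78 °C

Original: g = 0.8017, ΔT = 9.68/(1−0.8017) = 48.8149 °C.
With doubled dust: g' = 0.8194, ΔT' = 9.68/(1−0.8194) = 53.5991 °C.
Change = 53.5991 − 48.8149 = 4.78 °C.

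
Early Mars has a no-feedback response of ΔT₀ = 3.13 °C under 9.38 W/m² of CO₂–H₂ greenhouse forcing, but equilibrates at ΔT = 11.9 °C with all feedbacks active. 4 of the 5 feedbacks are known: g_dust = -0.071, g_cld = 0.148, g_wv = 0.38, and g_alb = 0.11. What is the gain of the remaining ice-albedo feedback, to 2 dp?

Amplification A = ΔT/ΔT₀ = 11.9/3.13 = 3.802.
Total gain g = 1 − 1/A = 1 − 1/3.802 = 0.737.
Known gains sum to -0.071 + 0.148 + 0.38 + 0.11 = 0.567.
g_ice = 0.737 − 0.567 = 0.17.

0.17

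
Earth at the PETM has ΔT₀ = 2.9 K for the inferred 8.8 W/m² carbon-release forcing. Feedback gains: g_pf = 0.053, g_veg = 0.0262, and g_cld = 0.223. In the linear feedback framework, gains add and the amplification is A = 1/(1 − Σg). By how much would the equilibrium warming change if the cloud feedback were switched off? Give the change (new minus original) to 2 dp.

Original: g = 0.3022, ΔT = 2.9/(1−0.3022) = 4.1559 K.
Without cloud: g' = 0.0792, ΔT' = 2.9/(1−0.0792) = 3.1494 K.
Change = 3.1494 − 4.1559 = -1.01 K.

-1.01 K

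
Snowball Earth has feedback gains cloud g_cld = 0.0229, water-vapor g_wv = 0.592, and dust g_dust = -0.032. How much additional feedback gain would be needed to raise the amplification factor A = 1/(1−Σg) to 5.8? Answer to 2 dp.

Current total gain = 0.5829.
Target gain for A = 5.8: g* = 1 − 1/5.8 = 0.8276.
Additional gain needed = 0.8276 − 0.5829 = 0.24.

0.24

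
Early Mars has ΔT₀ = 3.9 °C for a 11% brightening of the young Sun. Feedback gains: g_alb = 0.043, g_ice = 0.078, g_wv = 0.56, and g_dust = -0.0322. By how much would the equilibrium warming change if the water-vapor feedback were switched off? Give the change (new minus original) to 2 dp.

-6.82 °C

Original: g = 0.6488, ΔT = 3.9/(1−0.6488) = 11.1048 °C.
Without water-vapor: g' = 0.0888, ΔT' = 3.9/(1−0.0888) = 4.2801 °C.
Change = 4.2801 − 11.1048 = -6.82 °C.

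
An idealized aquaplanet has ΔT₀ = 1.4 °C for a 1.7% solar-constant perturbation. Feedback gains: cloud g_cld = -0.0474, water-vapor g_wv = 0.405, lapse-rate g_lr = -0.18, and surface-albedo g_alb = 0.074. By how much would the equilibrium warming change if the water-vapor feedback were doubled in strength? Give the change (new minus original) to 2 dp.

Original: g = 0.2516, ΔT = 1.4/(1−0.2516) = 1.8707 °C.
With doubled water-vapor: g' = 0.6566, ΔT' = 1.4/(1−0.6566) = 4.0769 °C.
Change = 4.0769 − 1.8707 = 2.21 °C.

2.21 °C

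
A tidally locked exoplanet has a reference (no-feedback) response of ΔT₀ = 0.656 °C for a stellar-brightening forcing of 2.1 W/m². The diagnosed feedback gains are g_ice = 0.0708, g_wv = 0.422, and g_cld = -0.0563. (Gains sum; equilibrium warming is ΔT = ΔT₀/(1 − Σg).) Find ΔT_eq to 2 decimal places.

Total gain g = 0.0708 + 0.422 − 0.0563 = 0.4365.
Amplification A = 1/(1 − 0.4365) = 1.775.
ΔT = 0.656 × 1.775 = 1.16 °C.

1.16 °C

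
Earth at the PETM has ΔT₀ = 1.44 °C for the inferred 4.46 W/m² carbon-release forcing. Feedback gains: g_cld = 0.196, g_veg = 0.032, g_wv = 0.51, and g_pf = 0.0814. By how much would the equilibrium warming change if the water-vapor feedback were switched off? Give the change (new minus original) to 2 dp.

Original: g = 0.8194, ΔT = 1.44/(1−0.8194) = 7.9734 °C.
Without water-vapor: g' = 0.3094, ΔT' = 1.44/(1−0.3094) = 2.0851 °C.
Change = 2.0851 − 7.9734 = -5.89 °C.

-5.89 °C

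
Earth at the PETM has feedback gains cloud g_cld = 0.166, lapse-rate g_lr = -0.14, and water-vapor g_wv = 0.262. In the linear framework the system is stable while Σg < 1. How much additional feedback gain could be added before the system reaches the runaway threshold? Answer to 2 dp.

Current total gain = 0.166 − 0.14 + 0.262 = 0.288.
Margin to runaway = 1 − 0.288 = 0.71.

0.71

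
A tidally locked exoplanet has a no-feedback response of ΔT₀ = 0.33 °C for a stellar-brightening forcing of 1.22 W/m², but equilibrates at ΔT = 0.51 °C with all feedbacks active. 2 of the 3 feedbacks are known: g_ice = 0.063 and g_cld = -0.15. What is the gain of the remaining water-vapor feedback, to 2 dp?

0.44

Amplification A = ΔT/ΔT₀ = 0.51/0.33 = 1.545.
Total gain g = 1 − 1/A = 1 − 1/1.545 = 0.3528.
Known gains sum to 0.063 − 0.15 = -0.087.
g_wv = 0.3528 + 0.087 = 0.44.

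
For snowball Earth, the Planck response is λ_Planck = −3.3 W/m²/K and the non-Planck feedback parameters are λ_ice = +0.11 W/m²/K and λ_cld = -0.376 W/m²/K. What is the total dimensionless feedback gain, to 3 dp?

Convert to gains: g_ice = 0.11/3.3 = 0.03333; g_cld = -0.376/3.3 = -0.1139.
Total gain g = -0.08057.

-0.081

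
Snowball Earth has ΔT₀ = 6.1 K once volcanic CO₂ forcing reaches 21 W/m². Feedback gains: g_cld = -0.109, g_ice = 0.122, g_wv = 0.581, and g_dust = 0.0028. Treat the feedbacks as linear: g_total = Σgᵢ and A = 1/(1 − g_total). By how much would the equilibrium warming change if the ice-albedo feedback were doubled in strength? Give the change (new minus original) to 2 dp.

Original: g = 0.5968, ΔT = 6.1/(1−0.5968) = 15.1290 K.
With doubled ice-albedo: g' = 0.7188, ΔT' = 6.1/(1−0.7188) = 21.6927 K.
Change = 21.6927 − 15.1290 = 6.56 K.

6.56 K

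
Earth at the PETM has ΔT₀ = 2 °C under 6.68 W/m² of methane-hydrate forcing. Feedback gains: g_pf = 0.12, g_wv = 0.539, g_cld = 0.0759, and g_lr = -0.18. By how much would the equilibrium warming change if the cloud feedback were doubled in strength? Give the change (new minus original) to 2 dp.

0.92 °C

Original: g = 0.5549, ΔT = 2/(1−0.5549) = 4.4934 °C.
With doubled cloud: g' = 0.6308, ΔT' = 2/(1−0.6308) = 5.4171 °C.
Change = 5.4171 − 4.4934 = 0.92 °C.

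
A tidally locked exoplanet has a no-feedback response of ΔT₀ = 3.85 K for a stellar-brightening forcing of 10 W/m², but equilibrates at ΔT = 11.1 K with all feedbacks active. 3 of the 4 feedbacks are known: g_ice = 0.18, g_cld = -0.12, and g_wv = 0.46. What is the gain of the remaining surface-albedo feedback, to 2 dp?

Amplification A = ΔT/ΔT₀ = 11.1/3.85 = 2.883.
Total gain g = 1 − 1/A = 1 − 1/2.883 = 0.6531.
Known gains sum to 0.18 − 0.12 + 0.46 = 0.52.
g_alb = 0.6531 − 0.52 = 0.13.

0.13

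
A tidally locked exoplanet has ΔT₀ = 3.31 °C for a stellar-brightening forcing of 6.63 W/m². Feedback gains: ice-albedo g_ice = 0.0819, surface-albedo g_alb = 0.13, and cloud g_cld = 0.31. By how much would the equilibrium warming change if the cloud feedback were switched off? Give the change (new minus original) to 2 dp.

Original: g = 0.5219, ΔT = 3.31/(1−0.5219) = 6.9232 °C.
Without cloud: g' = 0.2119, ΔT' = 3.31/(1−0.2119) = 4.2000 °C.
Change = 4.2000 − 6.9232 = -2.72 °C.

-2.72 °C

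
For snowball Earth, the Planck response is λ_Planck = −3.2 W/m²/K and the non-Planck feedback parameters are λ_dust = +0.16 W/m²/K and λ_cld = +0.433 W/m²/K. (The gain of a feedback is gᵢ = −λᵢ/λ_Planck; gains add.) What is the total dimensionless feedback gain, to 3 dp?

Convert to gains: g_dust = 0.16/3.2 = 0.05; g_cld = 0.433/3.2 = 0.1353.
Total gain g = 0.1853.

0.185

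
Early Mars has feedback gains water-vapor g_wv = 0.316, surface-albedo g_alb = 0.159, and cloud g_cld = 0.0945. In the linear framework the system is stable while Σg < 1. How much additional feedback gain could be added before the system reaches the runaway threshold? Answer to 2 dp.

0.43

Current total gain = 0.316 + 0.159 + 0.0945 = 0.5695.
Margin to runaway = 1 − 0.5695 = 0.43.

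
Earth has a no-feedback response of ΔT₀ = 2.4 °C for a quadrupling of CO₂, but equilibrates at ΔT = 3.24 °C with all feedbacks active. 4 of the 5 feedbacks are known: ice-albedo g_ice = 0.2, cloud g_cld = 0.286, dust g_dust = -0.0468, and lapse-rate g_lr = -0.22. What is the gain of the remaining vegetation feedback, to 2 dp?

0.04

Amplification A = ΔT/ΔT₀ = 3.24/2.4 = 1.35.
Total gain g = 1 − 1/A = 1 − 1/1.35 = 0.2593.
Known gains sum to 0.2 + 0.286 − 0.0468 − 0.22 = 0.2192.
g_veg = 0.2593 − 0.2192 = 0.04.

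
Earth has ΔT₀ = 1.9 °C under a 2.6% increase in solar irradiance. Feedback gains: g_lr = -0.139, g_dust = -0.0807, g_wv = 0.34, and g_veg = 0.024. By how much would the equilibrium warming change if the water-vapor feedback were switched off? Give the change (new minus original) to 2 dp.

-0.63 °C

Original: g = 0.1443, ΔT = 1.9/(1−0.1443) = 2.2204 °C.
Without water-vapor: g' = -0.1957, ΔT' = 1.9/(1+0.1957) = 1.5890 °C.
Change = 1.5890 − 2.2204 = -0.63 °C.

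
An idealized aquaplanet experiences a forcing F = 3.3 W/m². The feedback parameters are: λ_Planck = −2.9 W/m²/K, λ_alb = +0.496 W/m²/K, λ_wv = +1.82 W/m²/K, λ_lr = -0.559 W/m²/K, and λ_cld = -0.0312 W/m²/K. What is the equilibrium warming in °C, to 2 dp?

2.81 °C

Net feedback parameter λ = (−2.9) + (+0.496) + (+1.82) + (-0.559) + (-0.0312) = -1.1742 W/m²/K.
ΔT = −F/λ = −3.3/(-1.1742) = 2.81 °C.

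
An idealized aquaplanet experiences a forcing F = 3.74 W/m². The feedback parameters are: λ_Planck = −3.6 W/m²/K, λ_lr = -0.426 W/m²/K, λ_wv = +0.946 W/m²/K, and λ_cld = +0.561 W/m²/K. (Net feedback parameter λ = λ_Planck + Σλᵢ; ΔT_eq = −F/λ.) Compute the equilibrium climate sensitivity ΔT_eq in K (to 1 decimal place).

Net feedback parameter λ = (−3.6) + (-0.426) + (+0.946) + (+0.561) = -2.519 W/m²/K.
ΔT = −F/λ = −3.74/(-2.519) = 1.5 K.

1.5 K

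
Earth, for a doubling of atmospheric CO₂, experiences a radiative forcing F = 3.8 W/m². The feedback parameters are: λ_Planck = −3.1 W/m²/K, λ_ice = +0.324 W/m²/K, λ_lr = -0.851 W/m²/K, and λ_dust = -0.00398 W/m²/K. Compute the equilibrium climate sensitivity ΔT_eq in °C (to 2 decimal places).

Net feedback parameter λ = (−3.1) + (+0.324) + (-0.851) + (-0.00398) = -3.63098 W/m²/K.
ΔT = −F/λ = −3.8/(-3.63098) = 1.05 °C.

1.05 °C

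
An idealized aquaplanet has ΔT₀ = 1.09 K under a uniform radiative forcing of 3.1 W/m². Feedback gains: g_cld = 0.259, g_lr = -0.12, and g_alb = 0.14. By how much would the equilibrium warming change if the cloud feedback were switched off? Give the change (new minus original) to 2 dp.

-0.40 K

Original: g = 0.279, ΔT = 1.09/(1−0.279) = 1.5118 K.
Without cloud: g' = 0.02, ΔT' = 1.09/(1−0.02) = 1.1122 K.
Change = 1.1122 − 1.5118 = -0.40 K.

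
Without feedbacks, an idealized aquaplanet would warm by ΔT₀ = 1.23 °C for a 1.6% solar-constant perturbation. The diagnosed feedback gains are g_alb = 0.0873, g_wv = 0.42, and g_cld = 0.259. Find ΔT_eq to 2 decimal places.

5.26 °C

Total gain g = 0.0873 + 0.42 + 0.259 = 0.7663.
Amplification A = 1/(1 − 0.7663) = 4.279.
ΔT = 1.23 × 4.279 = 5.26 °C.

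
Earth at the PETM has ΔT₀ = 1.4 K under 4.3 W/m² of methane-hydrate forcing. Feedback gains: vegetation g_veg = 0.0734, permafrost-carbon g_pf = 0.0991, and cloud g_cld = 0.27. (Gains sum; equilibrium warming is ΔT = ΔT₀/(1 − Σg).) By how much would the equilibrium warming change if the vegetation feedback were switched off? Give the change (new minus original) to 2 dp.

Original: g = 0.4425, ΔT = 1.4/(1−0.4425) = 2.5112 K.
Without vegetation: g' = 0.3691, ΔT' = 1.4/(1−0.3691) = 2.2191 K.
Change = 2.2191 − 2.5112 = -0.29 K.

-0.29 K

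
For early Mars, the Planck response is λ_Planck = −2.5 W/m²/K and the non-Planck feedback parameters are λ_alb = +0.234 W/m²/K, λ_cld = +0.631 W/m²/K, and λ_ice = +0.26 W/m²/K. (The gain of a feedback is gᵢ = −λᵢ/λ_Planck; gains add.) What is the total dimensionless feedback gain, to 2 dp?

Convert to gains: g_alb = 0.234/2.5 = 0.0936; g_cld = 0.631/2.5 = 0.2524; g_ice = 0.26/2.5 = 0.104.
Total gain g = 0.45.

0.45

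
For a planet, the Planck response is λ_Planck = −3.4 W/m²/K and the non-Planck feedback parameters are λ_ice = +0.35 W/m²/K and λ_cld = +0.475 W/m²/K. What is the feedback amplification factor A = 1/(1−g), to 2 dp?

Convert to gains: g_ice = 0.35/3.4 = 0.1029; g_cld = 0.475/3.4 = 0.1397.
Total gain g = 0.2426.
A = 1/(1 − 0.2426) = 1.32.

1.32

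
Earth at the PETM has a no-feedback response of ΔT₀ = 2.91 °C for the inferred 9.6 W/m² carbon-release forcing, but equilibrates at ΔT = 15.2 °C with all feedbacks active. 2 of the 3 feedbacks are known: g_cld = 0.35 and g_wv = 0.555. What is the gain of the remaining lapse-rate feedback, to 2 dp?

Amplification A = ΔT/ΔT₀ = 15.2/2.91 = 5.223.
Total gain g = 1 − 1/A = 1 − 1/5.223 = 0.8085.
Known gains sum to 0.35 + 0.555 = 0.905.
g_lr = 0.8085 − 0.905 = -0.10.

-0.10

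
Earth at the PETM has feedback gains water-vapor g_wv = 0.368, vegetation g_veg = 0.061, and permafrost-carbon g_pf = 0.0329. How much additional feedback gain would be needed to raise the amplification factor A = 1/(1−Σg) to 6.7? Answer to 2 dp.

Current total gain = 0.4619.
Target gain for A = 6.7: g* = 1 − 1/6.7 = 0.8507.
Additional gain needed = 0.8507 − 0.4619 = 0.39.

0.39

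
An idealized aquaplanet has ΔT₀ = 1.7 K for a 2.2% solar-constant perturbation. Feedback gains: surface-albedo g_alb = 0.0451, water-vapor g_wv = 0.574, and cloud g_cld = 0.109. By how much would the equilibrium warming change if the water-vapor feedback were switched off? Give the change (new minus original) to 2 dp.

Original: g = 0.7281, ΔT = 1.7/(1−0.7281) = 6.2523 K.
Without water-vapor: g' = 0.1541, ΔT' = 1.7/(1−0.1541) = 2.0097 K.
Change = 2.0097 − 6.2523 = -4.24 K.

-4.24 K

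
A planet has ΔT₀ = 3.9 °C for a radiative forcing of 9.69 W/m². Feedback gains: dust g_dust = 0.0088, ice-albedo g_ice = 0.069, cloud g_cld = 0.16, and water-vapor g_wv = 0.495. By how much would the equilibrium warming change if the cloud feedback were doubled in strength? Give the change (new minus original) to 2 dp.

21.78 °C

Original: g = 0.7328, ΔT = 3.9/(1−0.7328) = 14.5958 °C.
With doubled cloud: g' = 0.8928, ΔT' = 3.9/(1−0.8928) = 36.3806 °C.
Change = 36.3806 − 14.5958 = 21.78 °C.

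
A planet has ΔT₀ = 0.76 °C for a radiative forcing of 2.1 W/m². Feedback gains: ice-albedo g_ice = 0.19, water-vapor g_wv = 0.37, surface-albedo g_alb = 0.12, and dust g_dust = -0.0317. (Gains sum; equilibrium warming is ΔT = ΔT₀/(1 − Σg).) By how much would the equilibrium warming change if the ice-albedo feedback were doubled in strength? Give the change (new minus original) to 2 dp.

Original: g = 0.6483, ΔT = 0.76/(1−0.6483) = 2.1609 °C.
With doubled ice-albedo: g' = 0.8383, ΔT' = 0.76/(1−0.8383) = 4.7001 °C.
Change = 4.7001 − 2.1609 = 2.54 °C.

2.54 °C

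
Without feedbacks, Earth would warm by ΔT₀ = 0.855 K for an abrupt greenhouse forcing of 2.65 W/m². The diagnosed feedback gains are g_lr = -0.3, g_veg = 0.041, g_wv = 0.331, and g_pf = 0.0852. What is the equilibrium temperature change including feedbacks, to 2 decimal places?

Total gain g = -0.3 + 0.041 + 0.331 + 0.0852 = 0.1572.
Amplification A = 1/(1 − 0.1572) = 1.187.
ΔT = 0.855 × 1.187 = 1.01 K.

1.01 K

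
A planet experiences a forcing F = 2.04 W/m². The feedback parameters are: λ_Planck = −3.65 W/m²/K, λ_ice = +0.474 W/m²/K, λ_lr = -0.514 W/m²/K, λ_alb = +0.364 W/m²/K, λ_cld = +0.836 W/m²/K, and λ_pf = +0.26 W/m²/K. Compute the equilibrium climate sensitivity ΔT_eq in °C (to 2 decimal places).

0.91 °C

Net feedback parameter λ = (−3.65) + (+0.474) + (-0.514) + (+0.364) + (+0.836) + (+0.26) = -2.23 W/m²/K.
ΔT = −F/λ = −2.04/(-2.23) = 0.91 °C.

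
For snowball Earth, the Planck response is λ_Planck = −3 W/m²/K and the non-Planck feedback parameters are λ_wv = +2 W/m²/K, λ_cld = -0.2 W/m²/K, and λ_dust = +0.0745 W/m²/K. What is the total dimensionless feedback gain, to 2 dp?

0.62

Convert to gains: g_wv = 2/3 = 0.6667; g_cld = -0.2/3 = -0.06667; g_dust = 0.0745/3 = 0.02483.
Total gain g = 0.62486.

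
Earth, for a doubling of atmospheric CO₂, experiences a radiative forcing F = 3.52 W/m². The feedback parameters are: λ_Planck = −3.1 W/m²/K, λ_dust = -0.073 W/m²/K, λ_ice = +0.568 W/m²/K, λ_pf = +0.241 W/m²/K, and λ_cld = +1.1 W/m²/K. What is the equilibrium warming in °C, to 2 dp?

Net feedback parameter λ = (−3.1) + (-0.073) + (+0.568) + (+0.241) + (+1.1) = -1.264 W/m²/K.
ΔT = −F/λ = −3.52/(-1.264) = 2.78 °C.

2.78 °C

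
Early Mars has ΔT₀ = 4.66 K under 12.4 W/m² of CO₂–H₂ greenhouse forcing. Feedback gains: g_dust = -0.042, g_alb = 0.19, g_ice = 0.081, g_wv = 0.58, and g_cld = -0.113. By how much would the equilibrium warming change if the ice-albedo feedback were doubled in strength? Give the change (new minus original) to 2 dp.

Original: g = 0.696, ΔT = 4.66/(1−0.696) = 15.3289 K.
With doubled ice-albedo: g' = 0.777, ΔT' = 4.66/(1−0.777) = 20.8969 K.
Change = 20.8969 − 15.3289 = 5.57 K.

5.57 K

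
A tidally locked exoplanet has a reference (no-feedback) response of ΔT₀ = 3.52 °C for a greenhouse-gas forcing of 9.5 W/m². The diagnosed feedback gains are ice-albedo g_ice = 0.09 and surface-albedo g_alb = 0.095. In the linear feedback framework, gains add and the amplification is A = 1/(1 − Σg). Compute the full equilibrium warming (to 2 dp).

4.32 °C

Total gain g = 0.09 + 0.095 = 0.185.
Amplification A = 1/(1 − 0.185) = 1.227.
ΔT = 3.52 × 1.227 = 4.32 °C.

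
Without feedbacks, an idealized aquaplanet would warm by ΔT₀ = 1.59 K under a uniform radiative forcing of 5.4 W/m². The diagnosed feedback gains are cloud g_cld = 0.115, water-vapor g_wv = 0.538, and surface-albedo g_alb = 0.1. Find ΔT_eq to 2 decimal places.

6.44 K

Total gain g = 0.115 + 0.538 + 0.1 = 0.753.
Amplification A = 1/(1 − 0.753) = 4.049.
ΔT = 1.59 × 4.049 = 6.44 K.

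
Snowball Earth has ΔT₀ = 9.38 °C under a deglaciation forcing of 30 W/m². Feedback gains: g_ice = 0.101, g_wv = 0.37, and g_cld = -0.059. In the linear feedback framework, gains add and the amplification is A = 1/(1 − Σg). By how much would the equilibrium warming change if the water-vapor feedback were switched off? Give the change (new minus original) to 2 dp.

-6.16 °C

Original: g = 0.412, ΔT = 9.38/(1−0.412) = 15.9524 °C.
Without water-vapor: g' = 0.042, ΔT' = 9.38/(1−0.042) = 9.7912 °C.
Change = 9.7912 − 15.9524 = -6.16 °C.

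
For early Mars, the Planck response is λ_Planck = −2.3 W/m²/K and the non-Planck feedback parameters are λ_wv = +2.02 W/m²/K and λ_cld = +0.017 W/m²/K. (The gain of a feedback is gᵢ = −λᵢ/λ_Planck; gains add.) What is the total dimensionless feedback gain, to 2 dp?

0.89

Convert to gains: g_wv = 2.02/2.3 = 0.8783; g_cld = 0.017/2.3 = 0.007391.
Total gain g = 0.885691.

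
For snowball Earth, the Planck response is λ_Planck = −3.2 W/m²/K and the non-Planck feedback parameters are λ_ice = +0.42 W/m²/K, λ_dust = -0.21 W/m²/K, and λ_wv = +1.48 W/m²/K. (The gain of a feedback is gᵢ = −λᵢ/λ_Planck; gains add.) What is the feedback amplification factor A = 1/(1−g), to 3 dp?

Convert to gains: g_ice = 0.42/3.2 = 0.1312; g_dust = -0.21/3.2 = -0.06562; g_wv = 1.48/3.2 = 0.4625.
Total gain g = 0.52808.
A = 1/(1 − 0.52808) = 2.119.

2.119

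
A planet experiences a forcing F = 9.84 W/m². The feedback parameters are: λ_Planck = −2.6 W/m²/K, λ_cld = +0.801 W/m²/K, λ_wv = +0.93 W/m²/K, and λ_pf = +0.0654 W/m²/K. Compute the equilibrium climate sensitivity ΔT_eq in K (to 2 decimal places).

Net feedback parameter λ = (−2.6) + (+0.801) + (+0.93) + (+0.0654) = -0.8036 W/m²/K.
ΔT = −F/λ = −9.84/(-0.8036) = 12.24 K.

12.24 K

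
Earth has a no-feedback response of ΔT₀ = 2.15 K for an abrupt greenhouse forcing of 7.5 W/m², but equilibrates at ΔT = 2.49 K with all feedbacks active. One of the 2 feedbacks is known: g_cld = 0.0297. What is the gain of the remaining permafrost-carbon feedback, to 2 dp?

0.11

Amplification A = ΔT/ΔT₀ = 2.49/2.15 = 1.158.
Total gain g = 1 − 1/A = 1 − 1/1.158 = 0.1364.
The known gain is 0.0297.
g_pf = 0.1364 − 0.0297 = 0.11.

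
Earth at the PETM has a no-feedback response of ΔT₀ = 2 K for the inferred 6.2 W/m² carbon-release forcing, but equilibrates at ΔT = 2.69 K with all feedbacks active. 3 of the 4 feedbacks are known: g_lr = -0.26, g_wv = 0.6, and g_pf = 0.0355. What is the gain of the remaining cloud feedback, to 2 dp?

Amplification A = ΔT/ΔT₀ = 2.69/2 = 1.345.
Total gain g = 1 − 1/A = 1 − 1/1.345 = 0.2565.
Known gains sum to -0.26 + 0.6 + 0.0355 = 0.3755.
g_cld = 0.2565 − 0.3755 = -0.12.

-0.12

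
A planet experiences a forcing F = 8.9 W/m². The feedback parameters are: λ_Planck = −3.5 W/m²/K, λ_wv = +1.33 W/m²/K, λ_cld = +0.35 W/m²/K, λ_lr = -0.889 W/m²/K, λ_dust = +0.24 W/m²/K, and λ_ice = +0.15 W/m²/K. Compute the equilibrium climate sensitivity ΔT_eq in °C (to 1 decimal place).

3.8 °C

Net feedback parameter λ = (−3.5) + (+1.33) + (+0.35) + (-0.889) + (+0.24) + (+0.15) = -2.319 W/m²/K.
ΔT = −F/λ = −8.9/(-2.319) = 3.8 °C.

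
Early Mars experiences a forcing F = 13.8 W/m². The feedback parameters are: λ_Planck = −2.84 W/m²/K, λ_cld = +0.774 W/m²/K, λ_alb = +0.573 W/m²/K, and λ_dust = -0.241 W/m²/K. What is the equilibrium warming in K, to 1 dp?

8.0 K

Net feedback parameter λ = (−2.84) + (+0.774) + (+0.573) + (-0.241) = -1.734 W/m²/K.
ΔT = −F/λ = −13.8/(-1.734) = 8.0 K.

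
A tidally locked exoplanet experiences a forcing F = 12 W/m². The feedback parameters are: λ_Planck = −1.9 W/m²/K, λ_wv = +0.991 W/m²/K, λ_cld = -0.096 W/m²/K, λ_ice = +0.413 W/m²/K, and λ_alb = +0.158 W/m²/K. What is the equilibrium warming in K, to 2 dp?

27.65 K

Net feedback parameter λ = (−1.9) + (+0.991) + (-0.096) + (+0.413) + (+0.158) = -0.434 W/m²/K.
ΔT = −F/λ = −12/(-0.434) = 27.65 K.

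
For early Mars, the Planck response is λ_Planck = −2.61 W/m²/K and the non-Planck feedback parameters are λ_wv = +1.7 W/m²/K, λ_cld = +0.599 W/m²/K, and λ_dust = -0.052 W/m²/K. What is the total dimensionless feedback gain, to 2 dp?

Convert to gains: g_wv = 1.7/2.61 = 0.6513; g_cld = 0.599/2.61 = 0.2295; g_dust = -0.052/2.61 = -0.01992.
Total gain g = 0.86088.

0.86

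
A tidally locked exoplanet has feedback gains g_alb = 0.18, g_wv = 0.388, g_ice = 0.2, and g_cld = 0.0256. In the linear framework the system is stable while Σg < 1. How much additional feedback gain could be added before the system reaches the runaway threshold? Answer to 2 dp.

0.21

Current total gain = 0.18 + 0.388 + 0.2 + 0.0256 = 0.7936.
Margin to runaway = 1 − 0.7936 = 0.21.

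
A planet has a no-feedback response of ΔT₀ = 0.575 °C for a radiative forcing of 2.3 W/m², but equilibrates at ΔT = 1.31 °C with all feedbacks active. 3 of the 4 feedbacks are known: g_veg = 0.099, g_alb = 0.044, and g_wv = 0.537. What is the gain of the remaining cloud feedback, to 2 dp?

Amplification A = ΔT/ΔT₀ = 1.31/0.575 = 2.278.
Total gain g = 1 − 1/A = 1 − 1/2.278 = 0.561.
Known gains sum to 0.099 + 0.044 + 0.537 = 0.68.
g_cld = 0.561 − 0.68 = -0.12.

-0.12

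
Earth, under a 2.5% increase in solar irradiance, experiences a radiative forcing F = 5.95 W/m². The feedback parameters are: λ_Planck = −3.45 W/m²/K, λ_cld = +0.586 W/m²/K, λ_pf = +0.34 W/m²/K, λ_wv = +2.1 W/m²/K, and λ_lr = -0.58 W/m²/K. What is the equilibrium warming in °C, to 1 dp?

Net feedback parameter λ = (−3.45) + (+0.586) + (+0.34) + (+2.1) + (-0.58) = -1.004 W/m²/K.
ΔT = −F/λ = −5.95/(-1.004) = 5.9 °C.

5.9 °C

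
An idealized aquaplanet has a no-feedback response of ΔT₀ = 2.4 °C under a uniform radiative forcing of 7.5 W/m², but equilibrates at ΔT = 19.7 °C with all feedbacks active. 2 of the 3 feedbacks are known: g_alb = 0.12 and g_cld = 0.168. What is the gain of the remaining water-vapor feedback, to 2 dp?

0.59

Amplification A = ΔT/ΔT₀ = 19.7/2.4 = 8.208.
Total gain g = 1 − 1/A = 1 − 1/8.208 = 0.8782.
Known gains sum to 0.12 + 0.168 = 0.288.
g_wv = 0.8782 − 0.288 = 0.59.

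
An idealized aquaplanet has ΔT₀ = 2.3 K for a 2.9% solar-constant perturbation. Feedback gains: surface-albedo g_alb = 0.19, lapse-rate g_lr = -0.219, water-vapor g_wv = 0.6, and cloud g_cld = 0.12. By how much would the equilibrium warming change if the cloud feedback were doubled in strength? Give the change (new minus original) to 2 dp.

4.73 K

Original: g = 0.691, ΔT = 2.3/(1−0.691) = 7.4434 K.
With doubled cloud: g' = 0.811, ΔT' = 2.3/(1−0.811) = 12.1693 K.
Change = 12.1693 − 7.4434 = 4.73 K.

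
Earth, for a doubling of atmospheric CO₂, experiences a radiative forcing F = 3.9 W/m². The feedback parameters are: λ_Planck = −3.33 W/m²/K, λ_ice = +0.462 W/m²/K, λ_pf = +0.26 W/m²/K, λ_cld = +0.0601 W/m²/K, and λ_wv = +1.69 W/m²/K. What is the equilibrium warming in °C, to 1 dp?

4.5 °C

Net feedback parameter λ = (−3.33) + (+0.462) + (+0.26) + (+0.0601) + (+1.69) = -0.8579 W/m²/K.
ΔT = −F/λ = −3.9/(-0.8579) = 4.5 °C.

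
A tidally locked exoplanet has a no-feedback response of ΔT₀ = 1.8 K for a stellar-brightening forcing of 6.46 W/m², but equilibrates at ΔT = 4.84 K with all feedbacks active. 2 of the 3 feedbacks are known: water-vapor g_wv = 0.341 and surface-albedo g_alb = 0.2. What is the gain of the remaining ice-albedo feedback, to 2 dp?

0.09

Amplification A = ΔT/ΔT₀ = 4.84/1.8 = 2.689.
Total gain g = 1 − 1/A = 1 − 1/2.689 = 0.6281.
Known gains sum to 0.341 + 0.2 = 0.541.
g_ice = 0.6281 − 0.541 = 0.09.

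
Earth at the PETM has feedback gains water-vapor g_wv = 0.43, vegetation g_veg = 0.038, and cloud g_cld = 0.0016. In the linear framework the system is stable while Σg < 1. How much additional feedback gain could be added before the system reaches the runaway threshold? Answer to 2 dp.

Current total gain = 0.43 + 0.038 + 0.0016 = 0.4696.
Margin to runaway = 1 − 0.4696 = 0.53.

0.53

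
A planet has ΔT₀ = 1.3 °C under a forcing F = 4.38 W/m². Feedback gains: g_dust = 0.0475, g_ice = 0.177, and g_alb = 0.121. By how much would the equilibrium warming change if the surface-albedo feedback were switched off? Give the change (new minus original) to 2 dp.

Original: g = 0.3455, ΔT = 1.3/(1−0.3455) = 1.9862 °C.
Without surface-albedo: g' = 0.2245, ΔT' = 1.3/(1−0.2245) = 1.6763 °C.
Change = 1.6763 − 1.9862 = -0.31 °C.

-0.31 °C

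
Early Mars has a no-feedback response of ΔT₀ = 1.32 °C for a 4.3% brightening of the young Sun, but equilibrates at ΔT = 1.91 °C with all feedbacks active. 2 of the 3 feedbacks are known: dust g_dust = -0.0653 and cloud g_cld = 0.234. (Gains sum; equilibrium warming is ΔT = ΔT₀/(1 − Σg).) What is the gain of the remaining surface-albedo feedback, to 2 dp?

0.14

Amplification A = ΔT/ΔT₀ = 1.91/1.32 = 1.447.
Total gain g = 1 − 1/A = 1 − 1/1.447 = 0.3089.
Known gains sum to -0.0653 + 0.234 = 0.1687.
g_alb = 0.3089 − 0.1687 = 0.14.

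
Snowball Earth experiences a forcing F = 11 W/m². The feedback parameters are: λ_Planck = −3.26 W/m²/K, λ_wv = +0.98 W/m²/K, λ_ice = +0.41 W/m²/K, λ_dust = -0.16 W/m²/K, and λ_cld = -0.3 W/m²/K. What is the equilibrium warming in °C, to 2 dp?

Net feedback parameter λ = (−3.26) + (+0.98) + (+0.41) + (-0.16) + (-0.3) = -2.33 W/m²/K.
ΔT = −F/λ = −11/(-2.33) = 4.72 °C.

4.72 °C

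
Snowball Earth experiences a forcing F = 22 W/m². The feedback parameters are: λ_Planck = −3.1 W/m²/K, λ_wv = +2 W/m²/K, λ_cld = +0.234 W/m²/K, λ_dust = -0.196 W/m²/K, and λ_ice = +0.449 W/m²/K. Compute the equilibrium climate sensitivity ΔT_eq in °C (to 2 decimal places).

35.89 °C

Net feedback parameter λ = (−3.1) + (+2) + (+0.234) + (-0.196) + (+0.449) = -0.613 W/m²/K.
ΔT = −F/λ = −22/(-0.613) = 35.89 °C.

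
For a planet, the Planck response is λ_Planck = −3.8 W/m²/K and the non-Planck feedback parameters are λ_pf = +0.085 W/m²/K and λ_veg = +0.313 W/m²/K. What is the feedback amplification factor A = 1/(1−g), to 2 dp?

Convert to gains: g_pf = 0.085/3.8 = 0.02237; g_veg = 0.313/3.8 = 0.08237.
Total gain g = 0.10474.
A = 1/(1 − 0.10474) = 1.12.

1.12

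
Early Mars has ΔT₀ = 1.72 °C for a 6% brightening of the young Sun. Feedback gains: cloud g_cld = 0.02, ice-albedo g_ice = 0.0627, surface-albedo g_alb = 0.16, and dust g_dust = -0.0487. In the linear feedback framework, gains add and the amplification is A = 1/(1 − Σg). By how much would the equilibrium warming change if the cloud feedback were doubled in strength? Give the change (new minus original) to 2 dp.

Original: g = 0.194, ΔT = 1.72/(1−0.194) = 2.1340 °C.
With doubled cloud: g' = 0.214, ΔT' = 1.72/(1−0.214) = 2.1883 °C.
Change = 2.1883 − 2.1340 = 0.05 °C.

0.05 °C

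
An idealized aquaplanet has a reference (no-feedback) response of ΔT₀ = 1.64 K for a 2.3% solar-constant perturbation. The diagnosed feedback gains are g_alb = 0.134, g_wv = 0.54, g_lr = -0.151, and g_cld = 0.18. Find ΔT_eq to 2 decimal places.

Total gain g = 0.134 + 0.54 − 0.151 + 0.18 = 0.703.
Amplification A = 1/(1 − 0.703) = 3.367.
ΔT = 1.64 × 3.367 = 5.52 K.

5.52 K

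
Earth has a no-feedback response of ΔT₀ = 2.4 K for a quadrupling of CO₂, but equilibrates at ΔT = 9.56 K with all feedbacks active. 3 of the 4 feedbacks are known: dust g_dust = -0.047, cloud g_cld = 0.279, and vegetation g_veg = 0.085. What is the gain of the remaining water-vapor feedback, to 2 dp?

Amplification A = ΔT/ΔT₀ = 9.56/2.4 = 3.983.
Total gain g = 1 − 1/A = 1 − 1/3.983 = 0.7489.
Known gains sum to -0.047 + 0.279 + 0.085 = 0.317.
g_wv = 0.7489 − 0.317 = 0.43.

0.43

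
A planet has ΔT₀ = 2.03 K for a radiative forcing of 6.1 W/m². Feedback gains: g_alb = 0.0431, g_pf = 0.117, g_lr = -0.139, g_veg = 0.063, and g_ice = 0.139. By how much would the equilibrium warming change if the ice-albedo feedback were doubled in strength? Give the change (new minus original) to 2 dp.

0.57 K

Original: g = 0.2231, ΔT = 2.03/(1−0.2231) = 2.6129 K.
With doubled ice-albedo: g' = 0.3621, ΔT' = 2.03/(1−0.3621) = 3.1823 K.
Change = 3.1823 − 2.6129 = 0.57 K.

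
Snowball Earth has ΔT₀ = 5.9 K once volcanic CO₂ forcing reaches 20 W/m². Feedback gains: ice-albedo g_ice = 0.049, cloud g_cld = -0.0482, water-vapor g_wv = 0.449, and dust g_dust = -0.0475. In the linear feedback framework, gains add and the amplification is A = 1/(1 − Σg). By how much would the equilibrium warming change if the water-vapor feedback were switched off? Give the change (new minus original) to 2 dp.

Original: g = 0.4023, ΔT = 5.9/(1−0.4023) = 9.8712 K.
Without water-vapor: g' = -0.0467, ΔT' = 5.9/(1+0.0467) = 5.6368 K.
Change = 5.6368 − 9.8712 = -4.23 K.

-4.23 K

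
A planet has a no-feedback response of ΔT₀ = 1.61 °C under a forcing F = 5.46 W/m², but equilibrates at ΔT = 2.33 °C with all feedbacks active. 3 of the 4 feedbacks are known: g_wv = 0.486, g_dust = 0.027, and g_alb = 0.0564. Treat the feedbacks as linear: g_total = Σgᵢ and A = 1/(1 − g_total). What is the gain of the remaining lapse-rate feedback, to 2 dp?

-0.26

Amplification A = ΔT/ΔT₀ = 2.33/1.61 = 1.447.
Total gain g = 1 − 1/A = 1 − 1/1.447 = 0.3089.
Known gains sum to 0.486 + 0.027 + 0.0564 = 0.5694.
g_lr = 0.3089 − 0.5694 = -0.26.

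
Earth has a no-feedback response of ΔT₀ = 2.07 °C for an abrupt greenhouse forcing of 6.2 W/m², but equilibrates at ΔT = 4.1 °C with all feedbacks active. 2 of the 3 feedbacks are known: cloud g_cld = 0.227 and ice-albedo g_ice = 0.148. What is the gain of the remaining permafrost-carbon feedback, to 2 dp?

0.12

Amplification A = ΔT/ΔT₀ = 4.1/2.07 = 1.981.
Total gain g = 1 − 1/A = 1 − 1/1.981 = 0.4952.
Known gains sum to 0.227 + 0.148 = 0.375.
g_pf = 0.4952 − 0.375 = 0.12.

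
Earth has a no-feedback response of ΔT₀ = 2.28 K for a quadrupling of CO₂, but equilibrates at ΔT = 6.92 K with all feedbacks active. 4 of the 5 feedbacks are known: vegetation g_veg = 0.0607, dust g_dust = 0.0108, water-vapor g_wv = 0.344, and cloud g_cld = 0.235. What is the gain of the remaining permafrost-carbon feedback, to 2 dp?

Amplification A = ΔT/ΔT₀ = 6.92/2.28 = 3.035.
Total gain g = 1 − 1/A = 1 − 1/3.035 = 0.6705.
Known gains sum to 0.0607 + 0.0108 + 0.344 + 0.235 = 0.6505.
g_pf = 0.6705 − 0.6505 = 0.02.

0.02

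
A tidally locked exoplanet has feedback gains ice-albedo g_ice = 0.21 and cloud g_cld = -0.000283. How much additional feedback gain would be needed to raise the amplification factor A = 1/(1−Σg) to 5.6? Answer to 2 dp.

0.61

Current total gain = 0.209717.
Target gain for A = 5.6: g* = 1 − 1/5.6 = 0.8214.
Additional gain needed = 0.8214 − 0.209717 = 0.61.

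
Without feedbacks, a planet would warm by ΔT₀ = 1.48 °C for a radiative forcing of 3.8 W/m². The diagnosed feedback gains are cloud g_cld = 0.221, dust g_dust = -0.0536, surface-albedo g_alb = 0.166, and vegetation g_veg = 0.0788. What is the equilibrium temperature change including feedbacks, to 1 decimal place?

Total gain g = 0.221 − 0.0536 + 0.166 + 0.0788 = 0.4122.
Amplification A = 1/(1 − 0.4122) = 1.701.
ΔT = 1.48 × 1.701 = 2.5 °C.

2.5 °C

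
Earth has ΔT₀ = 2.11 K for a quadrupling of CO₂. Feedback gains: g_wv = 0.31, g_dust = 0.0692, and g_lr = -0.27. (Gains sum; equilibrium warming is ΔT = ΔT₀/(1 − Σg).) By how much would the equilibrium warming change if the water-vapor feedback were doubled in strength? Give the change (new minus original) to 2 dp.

Original: g = 0.1092, ΔT = 2.11/(1−0.1092) = 2.3687 K.
With doubled water-vapor: g' = 0.4192, ΔT' = 2.11/(1−0.4192) = 3.6329 K.
Change = 3.6329 − 2.3687 = 1.26 K.

1.26 K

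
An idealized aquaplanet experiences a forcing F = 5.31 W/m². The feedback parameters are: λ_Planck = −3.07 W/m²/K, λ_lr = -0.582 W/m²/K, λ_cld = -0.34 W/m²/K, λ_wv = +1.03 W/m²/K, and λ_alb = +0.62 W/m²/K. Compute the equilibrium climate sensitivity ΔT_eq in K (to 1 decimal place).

2.3 K

Net feedback parameter λ = (−3.07) + (-0.582) + (-0.34) + (+1.03) + (+0.62) = -2.342 W/m²/K.
ΔT = −F/λ = −5.31/(-2.342) = 2.3 K.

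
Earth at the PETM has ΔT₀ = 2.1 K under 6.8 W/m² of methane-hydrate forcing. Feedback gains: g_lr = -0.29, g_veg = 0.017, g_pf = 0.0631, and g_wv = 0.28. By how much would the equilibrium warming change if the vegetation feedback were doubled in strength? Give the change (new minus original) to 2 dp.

0.04 K

Original: g = 0.0701, ΔT = 2.1/(1−0.0701) = 2.2583 K.
With doubled vegetation: g' = 0.0871, ΔT' = 2.1/(1−0.0871) = 2.3004 K.
Change = 2.3004 − 2.2583 = 0.04 K.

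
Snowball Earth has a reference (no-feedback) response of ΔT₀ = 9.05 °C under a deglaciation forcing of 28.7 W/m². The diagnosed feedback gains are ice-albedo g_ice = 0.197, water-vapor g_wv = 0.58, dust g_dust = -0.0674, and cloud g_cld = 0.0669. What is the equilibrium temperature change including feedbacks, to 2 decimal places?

Total gain g = 0.197 + 0.58 − 0.0674 + 0.0669 = 0.7765.
Amplification A = 1/(1 − 0.7765) = 4.474.
ΔT = 9.05 × 4.474 = 40.49 °C.

40.49 °C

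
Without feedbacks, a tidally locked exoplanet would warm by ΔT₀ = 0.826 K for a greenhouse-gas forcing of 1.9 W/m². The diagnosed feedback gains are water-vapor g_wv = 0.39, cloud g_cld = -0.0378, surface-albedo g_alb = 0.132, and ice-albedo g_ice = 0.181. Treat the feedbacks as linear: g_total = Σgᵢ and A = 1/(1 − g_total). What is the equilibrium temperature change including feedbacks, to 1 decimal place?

2.5 K

Total gain g = 0.39 − 0.0378 + 0.132 + 0.181 = 0.6652.
Amplification A = 1/(1 − 0.6652) = 2.987.
ΔT = 0.826 × 2.987 = 2.5 K.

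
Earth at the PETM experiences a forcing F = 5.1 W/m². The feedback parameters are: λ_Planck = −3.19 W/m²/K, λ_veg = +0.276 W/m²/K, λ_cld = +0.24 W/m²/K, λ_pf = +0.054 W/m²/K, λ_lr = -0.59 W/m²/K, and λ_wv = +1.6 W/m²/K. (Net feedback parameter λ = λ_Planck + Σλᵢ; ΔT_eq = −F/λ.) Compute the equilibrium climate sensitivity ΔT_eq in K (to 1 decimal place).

3.2 K

Net feedback parameter λ = (−3.19) + (+0.276) + (+0.24) + (+0.054) + (-0.59) + (+1.6) = -1.61 W/m²/K.
ΔT = −F/λ = −5.1/(-1.61) = 3.2 K.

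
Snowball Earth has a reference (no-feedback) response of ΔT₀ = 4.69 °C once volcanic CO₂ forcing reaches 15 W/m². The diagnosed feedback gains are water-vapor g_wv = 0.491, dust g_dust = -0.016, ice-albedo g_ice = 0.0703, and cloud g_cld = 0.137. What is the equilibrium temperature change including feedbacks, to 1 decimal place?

14.8 °C

Total gain g = 0.491 − 0.016 + 0.0703 + 0.137 = 0.6823.
Amplification A = 1/(1 − 0.6823) = 3.148.
ΔT = 4.69 × 3.148 = 14.8 °C.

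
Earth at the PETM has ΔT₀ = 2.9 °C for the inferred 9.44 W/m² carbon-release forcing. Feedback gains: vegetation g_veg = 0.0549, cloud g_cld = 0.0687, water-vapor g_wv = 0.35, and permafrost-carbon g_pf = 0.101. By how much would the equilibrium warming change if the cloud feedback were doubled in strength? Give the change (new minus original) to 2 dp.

1.31 °C

Original: g = 0.5746, ΔT = 2.9/(1−0.5746) = 6.8171 °C.
With doubled cloud: g' = 0.6433, ΔT' = 2.9/(1−0.6433) = 8.1301 °C.
Change = 8.1301 − 6.8171 = 1.31 °C.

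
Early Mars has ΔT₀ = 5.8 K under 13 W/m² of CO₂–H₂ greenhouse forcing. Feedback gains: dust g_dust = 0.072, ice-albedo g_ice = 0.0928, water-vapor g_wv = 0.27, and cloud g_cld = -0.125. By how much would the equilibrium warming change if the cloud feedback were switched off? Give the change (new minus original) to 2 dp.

1.86 K

Original: g = 0.3098, ΔT = 5.8/(1−0.3098) = 8.4034 K.
Without cloud: g' = 0.4348, ΔT' = 5.8/(1−0.4348) = 10.2619 K.
Change = 10.2619 − 8.4034 = 1.86 K.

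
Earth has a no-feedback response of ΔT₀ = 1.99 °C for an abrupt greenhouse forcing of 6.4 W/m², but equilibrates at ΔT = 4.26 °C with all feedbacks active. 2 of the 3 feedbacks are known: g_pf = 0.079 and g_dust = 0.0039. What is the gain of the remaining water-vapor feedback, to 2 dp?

Amplification A = ΔT/ΔT₀ = 4.26/1.99 = 2.141.
Total gain g = 1 − 1/A = 1 − 1/2.141 = 0.5329.
Known gains sum to 0.079 + 0.0039 = 0.0829.
g_wv = 0.5329 − 0.0829 = 0.45.

0.45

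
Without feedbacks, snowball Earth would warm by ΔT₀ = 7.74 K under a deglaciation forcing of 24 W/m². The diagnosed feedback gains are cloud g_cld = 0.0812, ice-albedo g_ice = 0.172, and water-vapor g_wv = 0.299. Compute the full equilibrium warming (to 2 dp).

Total gain g = 0.0812 + 0.172 + 0.299 = 0.5522.
Amplification A = 1/(1 − 0.5522) = 2.233.
ΔT = 7.74 × 2.233 = 17.28 K.

17.28 K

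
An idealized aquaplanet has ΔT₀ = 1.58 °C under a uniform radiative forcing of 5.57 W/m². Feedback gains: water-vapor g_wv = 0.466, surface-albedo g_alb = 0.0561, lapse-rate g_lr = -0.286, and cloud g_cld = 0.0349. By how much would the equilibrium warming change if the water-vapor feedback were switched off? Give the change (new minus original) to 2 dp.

-0.85 °C

Original: g = 0.271, ΔT = 1.58/(1−0.271) = 2.1674 °C.
Without water-vapor: g' = -0.195, ΔT' = 1.58/(1+0.195) = 1.3222 °C.
Change = 1.3222 − 2.1674 = -0.85 °C.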